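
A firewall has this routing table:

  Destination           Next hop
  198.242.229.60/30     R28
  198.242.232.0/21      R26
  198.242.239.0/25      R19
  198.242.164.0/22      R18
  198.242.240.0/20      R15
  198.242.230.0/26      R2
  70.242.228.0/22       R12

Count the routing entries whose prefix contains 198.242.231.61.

No listed prefix contains 198.242.231.61.
Total matching entries: 0.

0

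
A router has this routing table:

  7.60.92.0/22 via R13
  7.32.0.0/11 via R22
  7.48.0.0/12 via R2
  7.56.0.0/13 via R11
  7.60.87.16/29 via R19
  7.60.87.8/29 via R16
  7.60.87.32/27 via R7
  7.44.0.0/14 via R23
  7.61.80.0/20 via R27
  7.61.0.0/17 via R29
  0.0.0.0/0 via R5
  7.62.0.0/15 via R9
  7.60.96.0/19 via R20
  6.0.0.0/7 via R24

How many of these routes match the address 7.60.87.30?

5

Prefixes containing 7.60.87.30:
  0.0.0.0/0 (default, matches everything)
  6.0.0.0/7 (6.0.0.0 - 7.255.255.255)
  7.32.0.0/11 (7.32.0.0 - 7.63.255.255)
  7.48.0.0/12 (7.48.0.0 - 7.63.255.255)
  7.56.0.0/13 (7.56.0.0 - 7.63.255.255)
Total matching entries: 5.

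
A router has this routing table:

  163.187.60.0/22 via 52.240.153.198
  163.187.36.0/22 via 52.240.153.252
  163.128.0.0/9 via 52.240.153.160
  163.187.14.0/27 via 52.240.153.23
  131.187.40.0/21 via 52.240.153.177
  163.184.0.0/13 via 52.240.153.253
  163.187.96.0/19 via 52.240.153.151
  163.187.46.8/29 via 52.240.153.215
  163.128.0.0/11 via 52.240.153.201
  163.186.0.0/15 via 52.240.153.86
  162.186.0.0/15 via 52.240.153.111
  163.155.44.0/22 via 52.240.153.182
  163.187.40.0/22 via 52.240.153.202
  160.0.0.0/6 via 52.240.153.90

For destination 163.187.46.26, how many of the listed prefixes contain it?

Prefixes containing 163.187.46.26:
  160.0.0.0/6 (160.0.0.0 - 163.255.255.255)
  163.128.0.0/9 (163.128.0.0 - 163.255.255.255)
  163.184.0.0/13 (163.184.0.0 - 163.191.255.255)
  163.186.0.0/15 (163.186.0.0 - 163.187.255.255)
Total matching entries: 4.

4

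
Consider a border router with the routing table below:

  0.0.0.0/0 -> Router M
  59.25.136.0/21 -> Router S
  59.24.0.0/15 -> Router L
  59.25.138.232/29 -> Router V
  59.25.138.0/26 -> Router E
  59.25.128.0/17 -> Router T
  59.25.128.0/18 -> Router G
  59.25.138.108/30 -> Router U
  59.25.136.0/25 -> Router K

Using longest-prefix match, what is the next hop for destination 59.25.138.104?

Router S

Routes whose prefix contains 59.25.138.104:
  0.0.0.0/0 (default, matches everything) -> Router M
  59.24.0.0/15 (59.24.0.0 - 59.25.255.255) -> Router L
  59.25.128.0/17 (59.25.128.0 - 59.25.255.255) -> Router T
  59.25.128.0/18 (59.25.128.0 - 59.25.191.255) -> Router G
  59.25.136.0/21 (59.25.136.0 - 59.25.143.255) -> Router S
More-specific entries that do NOT match:
  59.25.138.108/30 (59.25.138.108 - 59.25.138.111) does not contain 59.25.138.104
  59.25.138.232/29 (59.25.138.232 - 59.25.138.239) does not contain 59.25.138.104
  59.25.138.0/26 (59.25.138.0 - 59.25.138.63) does not contain 59.25.138.104
  59.25.136.0/25 (59.25.136.0 - 59.25.136.127) does not contain 59.25.138.104
Longest matching prefix is /21 -> next hop Router S.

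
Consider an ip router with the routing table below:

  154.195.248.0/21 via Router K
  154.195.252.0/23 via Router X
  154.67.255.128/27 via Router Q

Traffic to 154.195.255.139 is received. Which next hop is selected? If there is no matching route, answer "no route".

Routes whose prefix contains 154.195.255.139:
  154.195.248.0/21 (154.195.248.0 - 154.195.255.255) -> Router K
More-specific entries that do NOT match:
  154.67.255.128/27 (154.67.255.128 - 154.67.255.159) does not contain 154.195.255.139
  154.195.252.0/23 (154.195.252.0 - 154.195.253.255) does not contain 154.195.255.139
Longest matching prefix is /21 -> next hop Router K.

Router K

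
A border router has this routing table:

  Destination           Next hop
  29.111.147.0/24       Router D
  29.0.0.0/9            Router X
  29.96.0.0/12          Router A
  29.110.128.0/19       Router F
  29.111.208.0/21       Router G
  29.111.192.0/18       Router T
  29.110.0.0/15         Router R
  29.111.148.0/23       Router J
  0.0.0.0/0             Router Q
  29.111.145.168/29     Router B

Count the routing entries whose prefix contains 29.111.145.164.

Prefixes containing 29.111.145.164:
  0.0.0.0/0 (default, matches everything)
  29.0.0.0/9 (29.0.0.0 - 29.127.255.255)
  29.96.0.0/12 (29.96.0.0 - 29.111.255.255)
  29.110.0.0/15 (29.110.0.0 - 29.111.255.255)
Total matching entries: 4.

4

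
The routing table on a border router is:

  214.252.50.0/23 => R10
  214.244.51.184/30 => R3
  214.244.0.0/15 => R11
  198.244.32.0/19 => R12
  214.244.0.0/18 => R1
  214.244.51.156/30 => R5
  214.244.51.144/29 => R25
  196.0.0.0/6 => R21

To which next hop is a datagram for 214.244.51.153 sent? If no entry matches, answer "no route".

R1

Routes whose prefix contains 214.244.51.153:
  214.244.0.0/15 (214.244.0.0 - 214.245.255.255) -> R11
  214.244.0.0/18 (214.244.0.0 - 214.244.63.255) -> R1
More-specific entries that do NOT match:
  214.244.51.184/30 (214.244.51.184 - 214.244.51.187) does not contain 214.244.51.153
  214.244.51.156/30 (214.244.51.156 - 214.244.51.159) does not contain 214.244.51.153
  214.244.51.144/29 (214.244.51.144 - 214.244.51.151) does not contain 214.244.51.153
  214.252.50.0/23 (214.252.50.0 - 214.252.51.255) does not contain 214.244.51.153
  198.244.32.0/19 (198.244.32.0 - 198.244.63.255) does not contain 214.244.51.153
Longest matching prefix is /18 -> next hop R1.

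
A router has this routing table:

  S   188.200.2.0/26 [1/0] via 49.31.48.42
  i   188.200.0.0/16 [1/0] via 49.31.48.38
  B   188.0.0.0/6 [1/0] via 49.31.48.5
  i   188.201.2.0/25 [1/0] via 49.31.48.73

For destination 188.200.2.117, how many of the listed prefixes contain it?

Prefixes containing 188.200.2.117:
  188.0.0.0/6 (188.0.0.0 - 191.255.255.255)
  188.200.0.0/16 (188.200.0.0 - 188.200.255.255)
Total matching entries: 2.

2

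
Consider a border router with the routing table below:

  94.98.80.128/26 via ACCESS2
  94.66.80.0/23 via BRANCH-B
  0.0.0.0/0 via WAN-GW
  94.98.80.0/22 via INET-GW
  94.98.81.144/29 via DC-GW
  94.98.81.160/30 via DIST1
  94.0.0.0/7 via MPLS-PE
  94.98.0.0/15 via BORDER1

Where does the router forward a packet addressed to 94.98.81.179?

INET-GW

Routes whose prefix contains 94.98.81.179:
  0.0.0.0/0 (default, matches everything) -> WAN-GW
  94.0.0.0/7 (94.0.0.0 - 95.255.255.255) -> MPLS-PE
  94.98.0.0/15 (94.98.0.0 - 94.99.255.255) -> BORDER1
  94.98.80.0/22 (94.98.80.0 - 94.98.83.255) -> INET-GW
More-specific entries that do NOT match:
  94.98.81.160/30 (94.98.81.160 - 94.98.81.163) does not contain 94.98.81.179
  94.98.81.144/29 (94.98.81.144 - 94.98.81.151) does not contain 94.98.81.179
  94.98.80.128/26 (94.98.80.128 - 94.98.80.191) does not contain 94.98.81.179
  94.66.80.0/23 (94.66.80.0 - 94.66.81.255) does not contain 94.98.81.179
Longest matching prefix is /22 -> next hop INET-GW.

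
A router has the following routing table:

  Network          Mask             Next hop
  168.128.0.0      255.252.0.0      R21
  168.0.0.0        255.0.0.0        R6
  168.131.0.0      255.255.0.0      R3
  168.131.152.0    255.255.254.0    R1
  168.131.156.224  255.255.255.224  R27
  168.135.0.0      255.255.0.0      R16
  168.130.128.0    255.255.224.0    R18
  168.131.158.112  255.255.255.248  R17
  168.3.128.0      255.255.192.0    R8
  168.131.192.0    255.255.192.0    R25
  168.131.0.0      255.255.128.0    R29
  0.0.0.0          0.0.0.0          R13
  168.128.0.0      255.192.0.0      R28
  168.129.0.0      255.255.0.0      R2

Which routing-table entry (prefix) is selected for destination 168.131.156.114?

168.131.0.0/16

Entries matching 168.131.156.114:
  0.0.0.0/0 (default, matches everything)
  168.0.0.0/8 (168.0.0.0 - 168.255.255.255)
  168.128.0.0/10 (168.128.0.0 - 168.191.255.255)
  168.128.0.0/14 (168.128.0.0 - 168.131.255.255)
  168.131.0.0/16 (168.131.0.0 - 168.131.255.255)
Most specific is 168.131.0.0/16.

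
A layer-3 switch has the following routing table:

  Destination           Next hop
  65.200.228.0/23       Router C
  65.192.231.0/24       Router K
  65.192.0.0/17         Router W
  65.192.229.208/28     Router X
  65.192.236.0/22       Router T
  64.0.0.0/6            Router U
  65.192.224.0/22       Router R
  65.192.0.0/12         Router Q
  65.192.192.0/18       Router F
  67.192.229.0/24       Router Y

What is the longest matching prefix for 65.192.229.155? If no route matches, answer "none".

65.192.192.0/18

Entries matching 65.192.229.155:
  64.0.0.0/6 (64.0.0.0 - 67.255.255.255)
  65.192.0.0/12 (65.192.0.0 - 65.207.255.255)
  65.192.192.0/18 (65.192.192.0 - 65.192.255.255)
Most specific is 65.192.192.0/18.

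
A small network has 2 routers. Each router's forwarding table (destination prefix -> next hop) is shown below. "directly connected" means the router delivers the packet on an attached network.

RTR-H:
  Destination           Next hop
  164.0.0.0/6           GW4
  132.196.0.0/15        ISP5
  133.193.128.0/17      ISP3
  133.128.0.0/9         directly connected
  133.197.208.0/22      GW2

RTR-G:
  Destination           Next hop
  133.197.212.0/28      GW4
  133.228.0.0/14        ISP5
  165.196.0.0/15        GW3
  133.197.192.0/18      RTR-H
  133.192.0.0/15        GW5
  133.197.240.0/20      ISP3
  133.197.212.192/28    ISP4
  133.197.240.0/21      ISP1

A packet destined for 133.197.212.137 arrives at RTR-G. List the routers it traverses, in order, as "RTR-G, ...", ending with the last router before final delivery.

RTR-G, RTR-H

At RTR-G: longest match for 133.197.212.137 is 133.197.192.0/18 -> RTR-H
At RTR-H: longest match for 133.197.212.137 is 133.128.0.0/9 -> directly connected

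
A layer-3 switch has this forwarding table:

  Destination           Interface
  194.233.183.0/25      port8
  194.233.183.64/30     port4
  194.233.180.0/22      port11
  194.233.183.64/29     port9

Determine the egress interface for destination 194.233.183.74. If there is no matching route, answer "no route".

Routes whose prefix contains 194.233.183.74:
  194.233.180.0/22 (194.233.180.0 - 194.233.183.255) -> port11
  194.233.183.0/25 (194.233.183.0 - 194.233.183.127) -> port8
More-specific entries that do NOT match:
  194.233.183.64/30 (194.233.183.64 - 194.233.183.67) does not contain 194.233.183.74
  194.233.183.64/29 (194.233.183.64 - 194.233.183.71) does not contain 194.233.183.74
Longest matching prefix is /25 -> interface port8.

port8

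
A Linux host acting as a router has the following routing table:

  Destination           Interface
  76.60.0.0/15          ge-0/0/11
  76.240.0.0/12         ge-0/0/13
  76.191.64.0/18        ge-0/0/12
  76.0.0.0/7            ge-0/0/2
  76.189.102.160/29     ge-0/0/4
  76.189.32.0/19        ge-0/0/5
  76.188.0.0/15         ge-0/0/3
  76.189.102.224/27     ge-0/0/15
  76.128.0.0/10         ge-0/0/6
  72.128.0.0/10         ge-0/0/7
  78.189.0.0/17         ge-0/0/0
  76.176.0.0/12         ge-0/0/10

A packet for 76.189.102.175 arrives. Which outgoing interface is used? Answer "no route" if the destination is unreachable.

ge-0/0/3

Routes whose prefix contains 76.189.102.175:
  76.0.0.0/7 (76.0.0.0 - 77.255.255.255) -> ge-0/0/2
  76.128.0.0/10 (76.128.0.0 - 76.191.255.255) -> ge-0/0/6
  76.176.0.0/12 (76.176.0.0 - 76.191.255.255) -> ge-0/0/10
  76.188.0.0/15 (76.188.0.0 - 76.189.255.255) -> ge-0/0/3
More-specific entries that do NOT match:
  76.189.102.160/29 (76.189.102.160 - 76.189.102.167) does not contain 76.189.102.175
  76.189.102.224/27 (76.189.102.224 - 76.189.102.255) does not contain 76.189.102.175
  76.189.32.0/19 (76.189.32.0 - 76.189.63.255) does not contain 76.189.102.175
  76.191.64.0/18 (76.191.64.0 - 76.191.127.255) does not contain 76.189.102.175
  78.189.0.0/17 (78.189.0.0 - 78.189.127.255) does not contain 76.189.102.175
Longest matching prefix is /15 -> interface ge-0/0/3.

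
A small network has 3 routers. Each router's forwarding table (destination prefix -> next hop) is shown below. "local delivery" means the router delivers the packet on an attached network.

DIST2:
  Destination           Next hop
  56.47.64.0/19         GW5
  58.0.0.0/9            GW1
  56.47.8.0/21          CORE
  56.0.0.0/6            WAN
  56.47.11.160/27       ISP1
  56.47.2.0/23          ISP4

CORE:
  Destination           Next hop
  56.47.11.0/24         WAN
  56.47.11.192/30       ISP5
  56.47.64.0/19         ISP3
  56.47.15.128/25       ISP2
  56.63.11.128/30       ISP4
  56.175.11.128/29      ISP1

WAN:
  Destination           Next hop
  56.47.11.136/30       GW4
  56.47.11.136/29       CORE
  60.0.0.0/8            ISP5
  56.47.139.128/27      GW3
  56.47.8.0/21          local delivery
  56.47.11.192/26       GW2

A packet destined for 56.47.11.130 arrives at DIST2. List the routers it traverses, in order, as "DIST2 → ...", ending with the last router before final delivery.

At DIST2: longest match for 56.47.11.130 is 56.47.8.0/21 -> CORE
At CORE: longest match for 56.47.11.130 is 56.47.11.0/24 -> WAN
At WAN: longest match for 56.47.11.130 is 56.47.8.0/21 -> local delivery

DIST2 → CORE → WAN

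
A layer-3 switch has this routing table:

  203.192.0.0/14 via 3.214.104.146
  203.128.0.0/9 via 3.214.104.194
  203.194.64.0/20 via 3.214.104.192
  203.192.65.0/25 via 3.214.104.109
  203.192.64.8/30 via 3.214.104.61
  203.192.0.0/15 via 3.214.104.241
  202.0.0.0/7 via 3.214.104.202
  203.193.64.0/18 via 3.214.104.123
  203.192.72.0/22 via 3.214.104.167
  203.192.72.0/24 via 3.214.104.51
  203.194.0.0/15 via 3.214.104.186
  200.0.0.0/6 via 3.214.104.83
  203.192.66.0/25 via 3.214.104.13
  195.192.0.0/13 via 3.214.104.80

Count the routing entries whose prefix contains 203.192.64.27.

5

Prefixes containing 203.192.64.27:
  200.0.0.0/6 (200.0.0.0 - 203.255.255.255)
  202.0.0.0/7 (202.0.0.0 - 203.255.255.255)
  203.128.0.0/9 (203.128.0.0 - 203.255.255.255)
  203.192.0.0/14 (203.192.0.0 - 203.195.255.255)
  203.192.0.0/15 (203.192.0.0 - 203.193.255.255)
Total matching entries: 5.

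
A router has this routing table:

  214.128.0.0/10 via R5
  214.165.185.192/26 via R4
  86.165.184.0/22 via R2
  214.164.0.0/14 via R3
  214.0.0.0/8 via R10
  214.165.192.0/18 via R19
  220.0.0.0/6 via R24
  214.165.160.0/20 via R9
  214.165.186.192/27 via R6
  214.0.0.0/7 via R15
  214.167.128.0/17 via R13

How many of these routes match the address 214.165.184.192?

Prefixes containing 214.165.184.192:
  214.0.0.0/7 (214.0.0.0 - 215.255.255.255)
  214.0.0.0/8 (214.0.0.0 - 214.255.255.255)
  214.128.0.0/10 (214.128.0.0 - 214.191.255.255)
  214.164.0.0/14 (214.164.0.0 - 214.167.255.255)
Total matching entries: 4.

4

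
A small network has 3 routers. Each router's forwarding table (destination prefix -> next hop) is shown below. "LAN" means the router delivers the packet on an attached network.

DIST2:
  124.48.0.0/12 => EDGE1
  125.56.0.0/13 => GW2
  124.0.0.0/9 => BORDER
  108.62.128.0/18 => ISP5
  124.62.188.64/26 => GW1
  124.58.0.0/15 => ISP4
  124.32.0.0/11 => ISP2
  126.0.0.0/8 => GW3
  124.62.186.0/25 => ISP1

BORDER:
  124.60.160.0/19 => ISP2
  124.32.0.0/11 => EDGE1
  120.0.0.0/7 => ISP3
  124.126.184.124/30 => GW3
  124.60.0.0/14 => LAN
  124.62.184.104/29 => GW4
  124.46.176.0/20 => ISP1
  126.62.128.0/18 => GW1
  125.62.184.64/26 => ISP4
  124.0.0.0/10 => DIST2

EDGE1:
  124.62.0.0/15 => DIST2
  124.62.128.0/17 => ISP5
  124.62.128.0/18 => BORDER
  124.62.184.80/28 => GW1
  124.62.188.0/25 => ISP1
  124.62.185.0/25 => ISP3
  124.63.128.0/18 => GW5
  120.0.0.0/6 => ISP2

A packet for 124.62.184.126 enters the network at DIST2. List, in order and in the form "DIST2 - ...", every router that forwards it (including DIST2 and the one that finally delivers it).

DIST2 - EDGE1 - BORDER

At DIST2: longest match for 124.62.184.126 is 124.48.0.0/12 -> EDGE1
At EDGE1: longest match for 124.62.184.126 is 124.62.128.0/18 -> BORDER
At BORDER: longest match for 124.62.184.126 is 124.60.0.0/14 -> LAN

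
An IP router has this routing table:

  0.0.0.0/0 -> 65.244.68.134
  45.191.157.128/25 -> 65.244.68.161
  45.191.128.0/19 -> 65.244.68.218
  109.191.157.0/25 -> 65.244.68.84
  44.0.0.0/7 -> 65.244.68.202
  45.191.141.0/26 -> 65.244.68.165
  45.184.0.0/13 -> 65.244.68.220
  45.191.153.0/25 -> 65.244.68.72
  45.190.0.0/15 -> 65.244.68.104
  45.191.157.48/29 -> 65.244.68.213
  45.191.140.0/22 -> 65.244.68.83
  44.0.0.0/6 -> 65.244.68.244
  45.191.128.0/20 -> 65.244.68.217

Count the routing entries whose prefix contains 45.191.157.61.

Prefixes containing 45.191.157.61:
  0.0.0.0/0 (default, matches everything)
  44.0.0.0/6 (44.0.0.0 - 47.255.255.255)
  44.0.0.0/7 (44.0.0.0 - 45.255.255.255)
  45.184.0.0/13 (45.184.0.0 - 45.191.255.255)
  45.190.0.0/15 (45.190.0.0 - 45.191.255.255)
  45.191.128.0/19 (45.191.128.0 - 45.191.159.255)
Total matching entries: 6.

6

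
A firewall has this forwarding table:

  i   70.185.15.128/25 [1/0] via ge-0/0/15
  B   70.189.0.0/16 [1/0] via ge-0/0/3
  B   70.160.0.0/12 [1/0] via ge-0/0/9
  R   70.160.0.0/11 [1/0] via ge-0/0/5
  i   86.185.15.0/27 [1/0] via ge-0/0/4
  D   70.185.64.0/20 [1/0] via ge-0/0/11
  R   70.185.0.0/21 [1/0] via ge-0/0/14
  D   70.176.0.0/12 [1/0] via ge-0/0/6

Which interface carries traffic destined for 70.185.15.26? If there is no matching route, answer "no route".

Routes whose prefix contains 70.185.15.26:
  70.160.0.0/11 (70.160.0.0 - 70.191.255.255) -> ge-0/0/5
  70.176.0.0/12 (70.176.0.0 - 70.191.255.255) -> ge-0/0/6
More-specific entries that do NOT match:
  86.185.15.0/27 (86.185.15.0 - 86.185.15.31) does not contain 70.185.15.26
  70.185.15.128/25 (70.185.15.128 - 70.185.15.255) does not contain 70.185.15.26
  70.185.0.0/21 (70.185.0.0 - 70.185.7.255) does not contain 70.185.15.26
  70.185.64.0/20 (70.185.64.0 - 70.185.79.255) does not contain 70.185.15.26
  70.189.0.0/16 (70.189.0.0 - 70.189.255.255) does not contain 70.185.15.26
Longest matching prefix is /12 -> interface ge-0/0/6.

ge-0/0/6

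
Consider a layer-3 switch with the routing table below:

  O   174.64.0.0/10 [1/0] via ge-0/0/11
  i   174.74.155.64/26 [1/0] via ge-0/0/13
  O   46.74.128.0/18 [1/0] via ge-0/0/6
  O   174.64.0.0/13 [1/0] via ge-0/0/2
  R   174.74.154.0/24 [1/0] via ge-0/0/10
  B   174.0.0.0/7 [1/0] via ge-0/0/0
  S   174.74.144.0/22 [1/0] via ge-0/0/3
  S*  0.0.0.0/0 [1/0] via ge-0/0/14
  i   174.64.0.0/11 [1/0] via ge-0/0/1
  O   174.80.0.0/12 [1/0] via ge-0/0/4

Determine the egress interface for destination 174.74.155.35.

Routes whose prefix contains 174.74.155.35:
  0.0.0.0/0 (default, matches everything) -> ge-0/0/14
  174.0.0.0/7 (174.0.0.0 - 175.255.255.255) -> ge-0/0/0
  174.64.0.0/10 (174.64.0.0 - 174.127.255.255) -> ge-0/0/11
  174.64.0.0/11 (174.64.0.0 - 174.95.255.255) -> ge-0/0/1
More-specific entries that do NOT match:
  174.74.155.64/26 (174.74.155.64 - 174.74.155.127) does not contain 174.74.155.35
  174.74.154.0/24 (174.74.154.0 - 174.74.154.255) does not contain 174.74.155.35
  174.74.144.0/22 (174.74.144.0 - 174.74.147.255) does not contain 174.74.155.35
  46.74.128.0/18 (46.74.128.0 - 46.74.191.255) does not contain 174.74.155.35
  174.64.0.0/13 (174.64.0.0 - 174.71.255.255) does not contain 174.74.155.35
  174.80.0.0/12 (174.80.0.0 - 174.95.255.255) does not contain 174.74.155.35
Longest matching prefix is /11 -> interface ge-0/0/1.

ge-0/0/1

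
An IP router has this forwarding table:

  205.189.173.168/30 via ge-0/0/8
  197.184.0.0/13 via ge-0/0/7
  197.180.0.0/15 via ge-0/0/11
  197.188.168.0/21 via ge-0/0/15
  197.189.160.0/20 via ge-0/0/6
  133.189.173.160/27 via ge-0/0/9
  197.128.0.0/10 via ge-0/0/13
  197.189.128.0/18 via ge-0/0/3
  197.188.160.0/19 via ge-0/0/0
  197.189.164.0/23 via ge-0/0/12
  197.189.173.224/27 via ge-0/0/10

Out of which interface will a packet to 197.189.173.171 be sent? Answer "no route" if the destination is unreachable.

Routes whose prefix contains 197.189.173.171:
  197.128.0.0/10 (197.128.0.0 - 197.191.255.255) -> ge-0/0/13
  197.184.0.0/13 (197.184.0.0 - 197.191.255.255) -> ge-0/0/7
  197.189.128.0/18 (197.189.128.0 - 197.189.191.255) -> ge-0/0/3
  197.189.160.0/20 (197.189.160.0 - 197.189.175.255) -> ge-0/0/6
More-specific entries that do NOT match:
  205.189.173.168/30 (205.189.173.168 - 205.189.173.171) does not contain 197.189.173.171
  133.189.173.160/27 (133.189.173.160 - 133.189.173.191) does not contain 197.189.173.171
  197.189.173.224/27 (197.189.173.224 - 197.189.173.255) does not contain 197.189.173.171
  197.189.164.0/23 (197.189.164.0 - 197.189.165.255) does not contain 197.189.173.171
  197.188.168.0/21 (197.188.168.0 - 197.188.175.255) does not contain 197.189.173.171
Longest matching prefix is /20 -> interface ge-0/0/6.

ge-0/0/6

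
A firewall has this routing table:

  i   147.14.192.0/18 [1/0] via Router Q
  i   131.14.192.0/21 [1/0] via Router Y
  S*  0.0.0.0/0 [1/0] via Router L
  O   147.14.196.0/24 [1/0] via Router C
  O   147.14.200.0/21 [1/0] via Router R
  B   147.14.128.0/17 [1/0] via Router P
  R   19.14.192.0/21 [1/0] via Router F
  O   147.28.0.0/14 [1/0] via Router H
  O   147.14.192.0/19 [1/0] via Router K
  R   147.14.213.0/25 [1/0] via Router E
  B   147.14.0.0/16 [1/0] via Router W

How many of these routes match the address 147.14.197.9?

5

Prefixes containing 147.14.197.9:
  0.0.0.0/0 (default, matches everything)
  147.14.0.0/16 (147.14.0.0 - 147.14.255.255)
  147.14.128.0/17 (147.14.128.0 - 147.14.255.255)
  147.14.192.0/18 (147.14.192.0 - 147.14.255.255)
  147.14.192.0/19 (147.14.192.0 - 147.14.223.255)
Total matching entries: 5.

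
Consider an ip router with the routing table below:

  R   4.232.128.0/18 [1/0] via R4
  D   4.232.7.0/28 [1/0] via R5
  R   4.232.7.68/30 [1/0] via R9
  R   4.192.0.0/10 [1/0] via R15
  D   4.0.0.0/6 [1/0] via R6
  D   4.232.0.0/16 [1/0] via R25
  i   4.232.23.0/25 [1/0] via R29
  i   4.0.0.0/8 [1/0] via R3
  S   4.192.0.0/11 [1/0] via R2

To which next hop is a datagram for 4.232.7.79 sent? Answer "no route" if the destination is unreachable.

R25

Routes whose prefix contains 4.232.7.79:
  4.0.0.0/6 (4.0.0.0 - 7.255.255.255) -> R6
  4.0.0.0/8 (4.0.0.0 - 4.255.255.255) -> R3
  4.192.0.0/10 (4.192.0.0 - 4.255.255.255) -> R15
  4.232.0.0/16 (4.232.0.0 - 4.232.255.255) -> R25
More-specific entries that do NOT match:
  4.232.7.68/30 (4.232.7.68 - 4.232.7.71) does not contain 4.232.7.79
  4.232.7.0/28 (4.232.7.0 - 4.232.7.15) does not contain 4.232.7.79
  4.232.23.0/25 (4.232.23.0 - 4.232.23.127) does not contain 4.232.7.79
  4.232.128.0/18 (4.232.128.0 - 4.232.191.255) does not contain 4.232.7.79
Longest matching prefix is /16 -> next hop R25.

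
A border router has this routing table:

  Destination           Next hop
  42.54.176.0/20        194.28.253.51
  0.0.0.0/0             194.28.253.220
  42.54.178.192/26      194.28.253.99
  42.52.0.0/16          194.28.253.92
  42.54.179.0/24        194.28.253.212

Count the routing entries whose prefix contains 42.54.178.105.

2

Prefixes containing 42.54.178.105:
  0.0.0.0/0 (default, matches everything)
  42.54.176.0/20 (42.54.176.0 - 42.54.191.255)
Total matching entries: 2.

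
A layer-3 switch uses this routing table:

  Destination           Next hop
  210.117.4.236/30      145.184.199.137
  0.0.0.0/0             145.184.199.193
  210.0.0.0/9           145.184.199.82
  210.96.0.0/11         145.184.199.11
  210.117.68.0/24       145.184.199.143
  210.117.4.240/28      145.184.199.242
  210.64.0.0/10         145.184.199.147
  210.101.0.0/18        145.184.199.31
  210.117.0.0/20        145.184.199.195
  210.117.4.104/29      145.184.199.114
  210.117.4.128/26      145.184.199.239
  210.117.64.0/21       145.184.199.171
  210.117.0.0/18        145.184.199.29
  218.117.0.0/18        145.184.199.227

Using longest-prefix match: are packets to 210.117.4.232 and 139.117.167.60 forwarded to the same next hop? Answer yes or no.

no

210.117.4.232: longest match 210.117.0.0/20 -> 145.184.199.195
139.117.167.60: longest match 0.0.0.0/0 -> 145.184.199.193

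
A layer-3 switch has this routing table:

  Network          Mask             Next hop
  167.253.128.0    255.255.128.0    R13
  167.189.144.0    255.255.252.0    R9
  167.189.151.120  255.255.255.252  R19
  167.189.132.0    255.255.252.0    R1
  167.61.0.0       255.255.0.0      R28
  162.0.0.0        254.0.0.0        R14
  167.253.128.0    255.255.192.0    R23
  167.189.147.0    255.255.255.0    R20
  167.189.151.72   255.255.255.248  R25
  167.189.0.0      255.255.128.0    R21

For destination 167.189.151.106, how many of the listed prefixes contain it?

No listed prefix contains 167.189.151.106.
Total matching entries: 0.

0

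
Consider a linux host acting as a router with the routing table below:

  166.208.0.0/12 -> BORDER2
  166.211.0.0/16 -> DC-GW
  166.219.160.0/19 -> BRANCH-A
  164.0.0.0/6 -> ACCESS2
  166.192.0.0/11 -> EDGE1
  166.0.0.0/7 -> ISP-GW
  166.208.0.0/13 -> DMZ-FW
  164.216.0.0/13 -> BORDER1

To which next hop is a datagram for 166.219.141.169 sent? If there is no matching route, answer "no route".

BORDER2

Routes whose prefix contains 166.219.141.169:
  164.0.0.0/6 (164.0.0.0 - 167.255.255.255) -> ACCESS2
  166.0.0.0/7 (166.0.0.0 - 167.255.255.255) -> ISP-GW
  166.192.0.0/11 (166.192.0.0 - 166.223.255.255) -> EDGE1
  166.208.0.0/12 (166.208.0.0 - 166.223.255.255) -> BORDER2
More-specific entries that do NOT match:
  166.219.160.0/19 (166.219.160.0 - 166.219.191.255) does not contain 166.219.141.169
  166.211.0.0/16 (166.211.0.0 - 166.211.255.255) does not contain 166.219.141.169
  166.208.0.0/13 (166.208.0.0 - 166.215.255.255) does not contain 166.219.141.169
  164.216.0.0/13 (164.216.0.0 - 164.223.255.255) does not contain 166.219.141.169
Longest matching prefix is /12 -> next hop BORDER2.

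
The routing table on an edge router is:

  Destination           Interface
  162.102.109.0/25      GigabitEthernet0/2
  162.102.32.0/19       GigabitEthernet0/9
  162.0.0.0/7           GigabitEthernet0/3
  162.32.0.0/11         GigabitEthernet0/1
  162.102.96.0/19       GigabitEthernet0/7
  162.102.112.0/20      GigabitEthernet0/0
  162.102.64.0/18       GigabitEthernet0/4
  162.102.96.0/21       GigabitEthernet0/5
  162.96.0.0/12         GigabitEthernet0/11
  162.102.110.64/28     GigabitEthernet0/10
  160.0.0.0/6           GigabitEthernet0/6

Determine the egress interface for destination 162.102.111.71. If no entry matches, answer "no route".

GigabitEthernet0/7

Routes whose prefix contains 162.102.111.71:
  160.0.0.0/6 (160.0.0.0 - 163.255.255.255) -> GigabitEthernet0/6
  162.0.0.0/7 (162.0.0.0 - 163.255.255.255) -> GigabitEthernet0/3
  162.96.0.0/12 (162.96.0.0 - 162.111.255.255) -> GigabitEthernet0/11
  162.102.64.0/18 (162.102.64.0 - 162.102.127.255) -> GigabitEthernet0/4
  162.102.96.0/19 (162.102.96.0 - 162.102.127.255) -> GigabitEthernet0/7
More-specific entries that do NOT match:
  162.102.110.64/28 (162.102.110.64 - 162.102.110.79) does not contain 162.102.111.71
  162.102.109.0/25 (162.102.109.0 - 162.102.109.127) does not contain 162.102.111.71
  162.102.96.0/21 (162.102.96.0 - 162.102.103.255) does not contain 162.102.111.71
  162.102.112.0/20 (162.102.112.0 - 162.102.127.255) does not contain 162.102.111.71
Longest matching prefix is /19 -> interface GigabitEthernet0/7.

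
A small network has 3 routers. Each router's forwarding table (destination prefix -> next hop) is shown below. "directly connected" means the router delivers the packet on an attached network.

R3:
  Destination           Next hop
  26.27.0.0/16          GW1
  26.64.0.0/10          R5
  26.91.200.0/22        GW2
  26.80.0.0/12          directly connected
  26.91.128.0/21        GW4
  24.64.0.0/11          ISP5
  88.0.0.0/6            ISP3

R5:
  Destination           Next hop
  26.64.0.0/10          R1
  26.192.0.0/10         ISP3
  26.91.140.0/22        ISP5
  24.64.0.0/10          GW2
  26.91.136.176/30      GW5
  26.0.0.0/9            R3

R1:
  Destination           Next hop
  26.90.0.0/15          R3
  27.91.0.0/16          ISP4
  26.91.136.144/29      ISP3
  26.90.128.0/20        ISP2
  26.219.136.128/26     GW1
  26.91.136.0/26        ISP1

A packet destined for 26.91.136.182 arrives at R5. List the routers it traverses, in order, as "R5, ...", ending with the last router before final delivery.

R5, R1, R3

At R5: longest match for 26.91.136.182 is 26.64.0.0/10 -> R1
At R1: longest match for 26.91.136.182 is 26.90.0.0/15 -> R3
At R3: longest match for 26.91.136.182 is 26.80.0.0/12 -> directly connected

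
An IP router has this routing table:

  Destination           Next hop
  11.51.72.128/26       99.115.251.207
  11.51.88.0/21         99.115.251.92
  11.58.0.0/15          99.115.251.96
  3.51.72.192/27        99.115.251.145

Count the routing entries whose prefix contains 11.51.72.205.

0

No listed prefix contains 11.51.72.205.
Total matching entries: 0.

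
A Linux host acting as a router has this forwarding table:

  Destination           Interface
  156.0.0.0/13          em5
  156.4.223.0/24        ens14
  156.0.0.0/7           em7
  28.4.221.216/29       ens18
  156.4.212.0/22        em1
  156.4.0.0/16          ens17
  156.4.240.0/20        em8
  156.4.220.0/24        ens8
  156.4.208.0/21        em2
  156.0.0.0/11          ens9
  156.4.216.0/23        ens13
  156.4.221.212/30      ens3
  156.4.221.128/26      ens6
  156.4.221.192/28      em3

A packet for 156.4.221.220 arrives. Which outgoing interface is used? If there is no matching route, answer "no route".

Routes whose prefix contains 156.4.221.220:
  156.0.0.0/7 (156.0.0.0 - 157.255.255.255) -> em7
  156.0.0.0/11 (156.0.0.0 - 156.31.255.255) -> ens9
  156.0.0.0/13 (156.0.0.0 - 156.7.255.255) -> em5
  156.4.0.0/16 (156.4.0.0 - 156.4.255.255) -> ens17
More-specific entries that do NOT match:
  156.4.221.212/30 (156.4.221.212 - 156.4.221.215) does not contain 156.4.221.220
  28.4.221.216/29 (28.4.221.216 - 28.4.221.223) does not contain 156.4.221.220
  156.4.221.192/28 (156.4.221.192 - 156.4.221.207) does not contain 156.4.221.220
  156.4.221.128/26 (156.4.221.128 - 156.4.221.191) does not contain 156.4.221.220
  156.4.223.0/24 (156.4.223.0 - 156.4.223.255) does not contain 156.4.221.220
  156.4.220.0/24 (156.4.220.0 - 156.4.220.255) does not contain 156.4.221.220
  156.4.216.0/23 (156.4.216.0 - 156.4.217.255) does not contain 156.4.221.220
  156.4.212.0/22 (156.4.212.0 - 156.4.215.255) does not contain 156.4.221.220
  156.4.208.0/21 (156.4.208.0 - 156.4.215.255) does not contain 156.4.221.220
  156.4.240.0/20 (156.4.240.0 - 156.4.255.255) does not contain 156.4.221.220
Longest matching prefix is /16 -> interface ens17.

ens17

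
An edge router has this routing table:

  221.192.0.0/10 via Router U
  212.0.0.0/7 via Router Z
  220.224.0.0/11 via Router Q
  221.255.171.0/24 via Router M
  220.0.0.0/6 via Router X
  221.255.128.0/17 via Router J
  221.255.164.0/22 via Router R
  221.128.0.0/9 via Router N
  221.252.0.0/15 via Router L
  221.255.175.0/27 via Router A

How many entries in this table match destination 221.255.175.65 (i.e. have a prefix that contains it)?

Prefixes containing 221.255.175.65:
  220.0.0.0/6 (220.0.0.0 - 223.255.255.255)
  221.128.0.0/9 (221.128.0.0 - 221.255.255.255)
  221.192.0.0/10 (221.192.0.0 - 221.255.255.255)
  221.255.128.0/17 (221.255.128.0 - 221.255.255.255)
Total matching entries: 4.

4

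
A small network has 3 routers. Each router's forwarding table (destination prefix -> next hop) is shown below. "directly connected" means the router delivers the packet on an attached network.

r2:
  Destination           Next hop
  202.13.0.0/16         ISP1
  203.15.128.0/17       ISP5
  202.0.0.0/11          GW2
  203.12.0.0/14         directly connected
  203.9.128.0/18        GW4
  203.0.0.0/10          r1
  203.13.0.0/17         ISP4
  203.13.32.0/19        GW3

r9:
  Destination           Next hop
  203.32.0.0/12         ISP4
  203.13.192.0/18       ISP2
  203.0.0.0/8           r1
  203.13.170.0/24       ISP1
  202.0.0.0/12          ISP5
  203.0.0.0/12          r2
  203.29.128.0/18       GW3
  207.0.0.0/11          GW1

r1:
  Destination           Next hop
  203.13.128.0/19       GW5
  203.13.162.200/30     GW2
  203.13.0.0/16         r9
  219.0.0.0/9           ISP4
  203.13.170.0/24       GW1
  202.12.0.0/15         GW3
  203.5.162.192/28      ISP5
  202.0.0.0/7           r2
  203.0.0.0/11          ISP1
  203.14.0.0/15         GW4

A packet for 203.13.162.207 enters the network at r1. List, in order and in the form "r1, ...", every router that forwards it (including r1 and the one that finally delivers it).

At r1: longest match for 203.13.162.207 is 203.13.0.0/16 -> r9
At r9: longest match for 203.13.162.207 is 203.0.0.0/12 -> r2
At r2: longest match for 203.13.162.207 is 203.12.0.0/14 -> directly connected

r1, r9, r2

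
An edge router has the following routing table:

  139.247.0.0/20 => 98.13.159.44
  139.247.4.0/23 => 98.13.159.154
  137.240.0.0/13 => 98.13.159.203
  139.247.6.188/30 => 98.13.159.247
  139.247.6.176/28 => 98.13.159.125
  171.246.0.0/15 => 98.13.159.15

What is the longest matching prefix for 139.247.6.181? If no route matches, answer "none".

139.247.6.176/28

Entries matching 139.247.6.181:
  139.247.0.0/20 (139.247.0.0 - 139.247.15.255)
  139.247.6.176/28 (139.247.6.176 - 139.247.6.191)
Most specific is 139.247.6.176/28.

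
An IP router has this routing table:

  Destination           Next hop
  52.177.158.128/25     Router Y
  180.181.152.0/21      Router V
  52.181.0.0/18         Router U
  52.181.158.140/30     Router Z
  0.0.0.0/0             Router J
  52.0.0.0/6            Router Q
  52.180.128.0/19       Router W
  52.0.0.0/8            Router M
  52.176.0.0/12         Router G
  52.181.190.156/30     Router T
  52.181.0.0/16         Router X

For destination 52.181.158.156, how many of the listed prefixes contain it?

Prefixes containing 52.181.158.156:
  0.0.0.0/0 (default, matches everything)
  52.0.0.0/6 (52.0.0.0 - 55.255.255.255)
  52.0.0.0/8 (52.0.0.0 - 52.255.255.255)
  52.176.0.0/12 (52.176.0.0 - 52.191.255.255)
  52.181.0.0/16 (52.181.0.0 - 52.181.255.255)
Total matching entries: 5.

5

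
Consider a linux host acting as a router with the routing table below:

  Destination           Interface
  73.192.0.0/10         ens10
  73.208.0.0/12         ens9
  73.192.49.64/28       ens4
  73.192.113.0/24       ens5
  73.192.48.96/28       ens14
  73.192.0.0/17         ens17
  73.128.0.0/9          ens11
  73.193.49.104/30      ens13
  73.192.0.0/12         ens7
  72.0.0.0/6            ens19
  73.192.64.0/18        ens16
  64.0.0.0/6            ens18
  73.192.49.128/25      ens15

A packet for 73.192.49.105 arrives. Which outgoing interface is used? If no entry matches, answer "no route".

ens17

Routes whose prefix contains 73.192.49.105:
  72.0.0.0/6 (72.0.0.0 - 75.255.255.255) -> ens19
  73.128.0.0/9 (73.128.0.0 - 73.255.255.255) -> ens11
  73.192.0.0/10 (73.192.0.0 - 73.255.255.255) -> ens10
  73.192.0.0/12 (73.192.0.0 - 73.207.255.255) -> ens7
  73.192.0.0/17 (73.192.0.0 - 73.192.127.255) -> ens17
More-specific entries that do NOT match:
  73.193.49.104/30 (73.193.49.104 - 73.193.49.107) does not contain 73.192.49.105
  73.192.49.64/28 (73.192.49.64 - 73.192.49.79) does not contain 73.192.49.105
  73.192.48.96/28 (73.192.48.96 - 73.192.48.111) does not contain 73.192.49.105
  73.192.49.128/25 (73.192.49.128 - 73.192.49.255) does not contain 73.192.49.105
  73.192.113.0/24 (73.192.113.0 - 73.192.113.255) does not contain 73.192.49.105
  73.192.64.0/18 (73.192.64.0 - 73.192.127.255) does not contain 73.192.49.105
Longest matching prefix is /17 -> interface ens17.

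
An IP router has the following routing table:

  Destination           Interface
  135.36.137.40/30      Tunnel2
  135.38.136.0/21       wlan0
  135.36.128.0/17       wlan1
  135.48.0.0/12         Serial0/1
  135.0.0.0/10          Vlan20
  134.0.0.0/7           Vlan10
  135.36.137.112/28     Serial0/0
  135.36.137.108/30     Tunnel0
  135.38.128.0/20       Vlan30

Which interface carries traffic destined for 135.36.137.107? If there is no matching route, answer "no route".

wlan1

Routes whose prefix contains 135.36.137.107:
  134.0.0.0/7 (134.0.0.0 - 135.255.255.255) -> Vlan10
  135.0.0.0/10 (135.0.0.0 - 135.63.255.255) -> Vlan20
  135.36.128.0/17 (135.36.128.0 - 135.36.255.255) -> wlan1
More-specific entries that do NOT match:
  135.36.137.40/30 (135.36.137.40 - 135.36.137.43) does not contain 135.36.137.107
  135.36.137.108/30 (135.36.137.108 - 135.36.137.111) does not contain 135.36.137.107
  135.36.137.112/28 (135.36.137.112 - 135.36.137.127) does not contain 135.36.137.107
  135.38.136.0/21 (135.38.136.0 - 135.38.143.255) does not contain 135.36.137.107
  135.38.128.0/20 (135.38.128.0 - 135.38.143.255) does not contain 135.36.137.107
Longest matching prefix is /17 -> interface wlan1.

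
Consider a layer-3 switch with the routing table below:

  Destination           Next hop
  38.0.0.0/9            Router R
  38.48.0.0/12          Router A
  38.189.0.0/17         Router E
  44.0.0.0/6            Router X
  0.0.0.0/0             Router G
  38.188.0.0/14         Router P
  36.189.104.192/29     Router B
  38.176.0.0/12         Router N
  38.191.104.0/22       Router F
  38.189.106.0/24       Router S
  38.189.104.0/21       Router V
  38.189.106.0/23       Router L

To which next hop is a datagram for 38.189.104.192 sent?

Routes whose prefix contains 38.189.104.192:
  0.0.0.0/0 (default, matches everything) -> Router G
  38.176.0.0/12 (38.176.0.0 - 38.191.255.255) -> Router N
  38.188.0.0/14 (38.188.0.0 - 38.191.255.255) -> Router P
  38.189.0.0/17 (38.189.0.0 - 38.189.127.255) -> Router E
  38.189.104.0/21 (38.189.104.0 - 38.189.111.255) -> Router V
More-specific entries that do NOT match:
  36.189.104.192/29 (36.189.104.192 - 36.189.104.199) does not contain 38.189.104.192
  38.189.106.0/24 (38.189.106.0 - 38.189.106.255) does not contain 38.189.104.192
  38.189.106.0/23 (38.189.106.0 - 38.189.107.255) does not contain 38.189.104.192
  38.191.104.0/22 (38.191.104.0 - 38.191.107.255) does not contain 38.189.104.192
Longest matching prefix is /21 -> next hop Router V.

Router V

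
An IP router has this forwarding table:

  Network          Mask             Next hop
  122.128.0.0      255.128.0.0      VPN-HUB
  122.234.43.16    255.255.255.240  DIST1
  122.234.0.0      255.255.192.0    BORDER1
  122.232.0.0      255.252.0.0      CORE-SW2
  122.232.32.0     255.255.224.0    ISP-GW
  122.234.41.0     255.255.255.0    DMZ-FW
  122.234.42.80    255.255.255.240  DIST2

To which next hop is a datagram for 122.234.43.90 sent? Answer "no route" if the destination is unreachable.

Routes whose prefix contains 122.234.43.90:
  122.128.0.0/9 (122.128.0.0 - 122.255.255.255) -> VPN-HUB
  122.232.0.0/14 (122.232.0.0 - 122.235.255.255) -> CORE-SW2
  122.234.0.0/18 (122.234.0.0 - 122.234.63.255) -> BORDER1
More-specific entries that do NOT match:
  122.234.43.16/28 (122.234.43.16 - 122.234.43.31) does not contain 122.234.43.90
  122.234.42.80/28 (122.234.42.80 - 122.234.42.95) does not contain 122.234.43.90
  122.234.41.0/24 (122.234.41.0 - 122.234.41.255) does not contain 122.234.43.90
  122.232.32.0/19 (122.232.32.0 - 122.232.63.255) does not contain 122.234.43.90
Longest matching prefix is /18 -> next hop BORDER1.

BORDER1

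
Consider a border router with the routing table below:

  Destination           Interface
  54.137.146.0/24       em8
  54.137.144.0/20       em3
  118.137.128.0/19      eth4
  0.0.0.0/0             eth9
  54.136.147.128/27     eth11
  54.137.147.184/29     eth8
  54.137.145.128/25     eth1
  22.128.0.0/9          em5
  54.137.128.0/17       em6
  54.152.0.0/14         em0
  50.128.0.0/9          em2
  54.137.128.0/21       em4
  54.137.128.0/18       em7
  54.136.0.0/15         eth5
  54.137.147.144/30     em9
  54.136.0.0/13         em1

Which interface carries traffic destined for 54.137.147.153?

Routes whose prefix contains 54.137.147.153:
  0.0.0.0/0 (default, matches everything) -> eth9
  54.136.0.0/13 (54.136.0.0 - 54.143.255.255) -> em1
  54.136.0.0/15 (54.136.0.0 - 54.137.255.255) -> eth5
  54.137.128.0/17 (54.137.128.0 - 54.137.255.255) -> em6
  54.137.128.0/18 (54.137.128.0 - 54.137.191.255) -> em7
  54.137.144.0/20 (54.137.144.0 - 54.137.159.255) -> em3
More-specific entries that do NOT match:
  54.137.147.144/30 (54.137.147.144 - 54.137.147.147) does not contain 54.137.147.153
  54.137.147.184/29 (54.137.147.184 - 54.137.147.191) does not contain 54.137.147.153
  54.136.147.128/27 (54.136.147.128 - 54.136.147.159) does not contain 54.137.147.153
  54.137.145.128/25 (54.137.145.128 - 54.137.145.255) does not contain 54.137.147.153
  54.137.146.0/24 (54.137.146.0 - 54.137.146.255) does not contain 54.137.147.153
  54.137.128.0/21 (54.137.128.0 - 54.137.135.255) does not contain 54.137.147.153
Longest matching prefix is /20 -> interface em3.

em3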